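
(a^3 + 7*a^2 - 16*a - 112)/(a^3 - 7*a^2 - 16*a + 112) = (a + 7)/(a - 7)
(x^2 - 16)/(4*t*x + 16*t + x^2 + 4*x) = (x - 4)/(4*t + x)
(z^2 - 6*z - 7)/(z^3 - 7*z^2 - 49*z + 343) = (z + 1)/(z^2 - 49)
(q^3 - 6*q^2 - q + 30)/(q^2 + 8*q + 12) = (q^2 - 8*q + 15)/(q + 6)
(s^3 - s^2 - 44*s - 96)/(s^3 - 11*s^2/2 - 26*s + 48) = 2*(s + 3)/(2*s - 3)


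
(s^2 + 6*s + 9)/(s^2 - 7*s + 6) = (s^2 + 6*s + 9)/(s^2 - 7*s + 6)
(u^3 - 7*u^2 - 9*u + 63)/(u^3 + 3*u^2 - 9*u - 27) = (u - 7)/(u + 3)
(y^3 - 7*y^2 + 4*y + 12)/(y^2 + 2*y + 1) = (y^2 - 8*y + 12)/(y + 1)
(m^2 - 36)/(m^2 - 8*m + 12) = (m + 6)/(m - 2)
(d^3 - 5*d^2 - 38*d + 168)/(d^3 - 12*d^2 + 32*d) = (d^2 - d - 42)/(d*(d - 8))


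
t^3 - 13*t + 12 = (t - 3)*(t - 1)*(t + 4)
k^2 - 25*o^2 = (k - 5*o)*(k + 5*o)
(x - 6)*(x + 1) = x^2 - 5*x - 6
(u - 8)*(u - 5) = u^2 - 13*u + 40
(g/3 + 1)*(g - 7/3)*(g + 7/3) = g^3/3 + g^2 - 49*g/27 - 49/9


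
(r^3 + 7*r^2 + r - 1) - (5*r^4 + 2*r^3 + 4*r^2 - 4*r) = -5*r^4 - r^3 + 3*r^2 + 5*r - 1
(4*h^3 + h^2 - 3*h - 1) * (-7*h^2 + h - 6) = -28*h^5 - 3*h^4 - 2*h^3 - 2*h^2 + 17*h + 6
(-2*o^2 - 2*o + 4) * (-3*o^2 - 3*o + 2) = 6*o^4 + 12*o^3 - 10*o^2 - 16*o + 8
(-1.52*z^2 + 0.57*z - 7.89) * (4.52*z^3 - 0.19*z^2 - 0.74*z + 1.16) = -6.8704*z^5 + 2.8652*z^4 - 34.6463*z^3 - 0.6859*z^2 + 6.4998*z - 9.1524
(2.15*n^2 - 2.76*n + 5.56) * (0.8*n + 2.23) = 1.72*n^3 + 2.5865*n^2 - 1.7068*n + 12.3988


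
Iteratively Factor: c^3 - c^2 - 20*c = (c)*(c^2 - c - 20) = c*(c + 4)*(c - 5)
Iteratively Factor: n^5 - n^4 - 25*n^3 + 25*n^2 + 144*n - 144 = (n - 3)*(n^4 + 2*n^3 - 19*n^2 - 32*n + 48) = (n - 3)*(n - 1)*(n^3 + 3*n^2 - 16*n - 48) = (n - 3)*(n - 1)*(n + 3)*(n^2 - 16) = (n - 3)*(n - 1)*(n + 3)*(n + 4)*(n - 4)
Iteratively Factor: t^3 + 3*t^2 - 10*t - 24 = (t + 4)*(t^2 - t - 6) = (t - 3)*(t + 4)*(t + 2)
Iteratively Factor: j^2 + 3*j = (j)*(j + 3)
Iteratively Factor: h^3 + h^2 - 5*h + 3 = (h - 1)*(h^2 + 2*h - 3) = (h - 1)^2*(h + 3)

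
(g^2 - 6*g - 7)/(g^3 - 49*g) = (g + 1)/(g*(g + 7))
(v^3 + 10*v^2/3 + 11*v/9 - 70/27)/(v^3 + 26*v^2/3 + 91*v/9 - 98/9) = (v + 5/3)/(v + 7)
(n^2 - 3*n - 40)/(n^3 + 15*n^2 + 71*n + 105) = (n - 8)/(n^2 + 10*n + 21)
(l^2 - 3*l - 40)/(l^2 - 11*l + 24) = (l + 5)/(l - 3)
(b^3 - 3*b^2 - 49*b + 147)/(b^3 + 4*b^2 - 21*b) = (b - 7)/b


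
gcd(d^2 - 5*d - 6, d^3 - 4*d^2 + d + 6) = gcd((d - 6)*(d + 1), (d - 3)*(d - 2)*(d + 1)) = d + 1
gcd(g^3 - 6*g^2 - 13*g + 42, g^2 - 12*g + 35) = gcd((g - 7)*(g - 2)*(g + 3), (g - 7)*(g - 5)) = g - 7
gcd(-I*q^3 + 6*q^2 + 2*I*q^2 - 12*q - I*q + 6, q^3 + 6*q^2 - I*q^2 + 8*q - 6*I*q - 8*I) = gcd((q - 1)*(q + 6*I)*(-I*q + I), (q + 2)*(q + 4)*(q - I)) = 1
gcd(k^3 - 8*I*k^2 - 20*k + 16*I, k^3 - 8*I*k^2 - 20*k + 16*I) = k^3 - 8*I*k^2 - 20*k + 16*I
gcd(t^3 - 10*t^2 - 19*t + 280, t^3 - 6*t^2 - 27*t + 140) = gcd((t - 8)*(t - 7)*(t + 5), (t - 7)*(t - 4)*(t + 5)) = t^2 - 2*t - 35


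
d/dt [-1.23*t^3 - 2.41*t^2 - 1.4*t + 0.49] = -3.69*t^2 - 4.82*t - 1.4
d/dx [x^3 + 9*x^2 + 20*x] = 3*x^2 + 18*x + 20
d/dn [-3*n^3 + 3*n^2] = 3*n*(2 - 3*n)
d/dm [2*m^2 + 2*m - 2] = 4*m + 2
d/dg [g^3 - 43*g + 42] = 3*g^2 - 43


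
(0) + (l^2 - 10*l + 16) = l^2 - 10*l + 16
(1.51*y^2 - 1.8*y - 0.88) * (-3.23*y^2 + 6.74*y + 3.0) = -4.8773*y^4 + 15.9914*y^3 - 4.7596*y^2 - 11.3312*y - 2.64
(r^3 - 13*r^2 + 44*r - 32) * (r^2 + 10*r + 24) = r^5 - 3*r^4 - 62*r^3 + 96*r^2 + 736*r - 768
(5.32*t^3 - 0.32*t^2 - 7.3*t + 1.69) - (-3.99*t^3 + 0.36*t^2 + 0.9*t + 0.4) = 9.31*t^3 - 0.68*t^2 - 8.2*t + 1.29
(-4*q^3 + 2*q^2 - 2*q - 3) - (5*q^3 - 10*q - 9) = -9*q^3 + 2*q^2 + 8*q + 6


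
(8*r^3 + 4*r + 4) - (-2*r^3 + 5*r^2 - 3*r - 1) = 10*r^3 - 5*r^2 + 7*r + 5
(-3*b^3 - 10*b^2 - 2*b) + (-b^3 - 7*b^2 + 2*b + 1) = -4*b^3 - 17*b^2 + 1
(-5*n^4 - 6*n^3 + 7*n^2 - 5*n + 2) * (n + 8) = -5*n^5 - 46*n^4 - 41*n^3 + 51*n^2 - 38*n + 16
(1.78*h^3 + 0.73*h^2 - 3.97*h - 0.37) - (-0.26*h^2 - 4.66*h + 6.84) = 1.78*h^3 + 0.99*h^2 + 0.69*h - 7.21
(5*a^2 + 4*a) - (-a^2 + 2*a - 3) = 6*a^2 + 2*a + 3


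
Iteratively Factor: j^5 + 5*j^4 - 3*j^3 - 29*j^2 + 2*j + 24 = (j - 1)*(j^4 + 6*j^3 + 3*j^2 - 26*j - 24) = (j - 1)*(j + 1)*(j^3 + 5*j^2 - 2*j - 24) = (j - 1)*(j + 1)*(j + 3)*(j^2 + 2*j - 8) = (j - 2)*(j - 1)*(j + 1)*(j + 3)*(j + 4)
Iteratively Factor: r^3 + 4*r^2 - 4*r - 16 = (r - 2)*(r^2 + 6*r + 8) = (r - 2)*(r + 2)*(r + 4)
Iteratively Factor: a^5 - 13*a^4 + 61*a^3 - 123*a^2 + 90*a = (a - 3)*(a^4 - 10*a^3 + 31*a^2 - 30*a) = a*(a - 3)*(a^3 - 10*a^2 + 31*a - 30) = a*(a - 3)^2*(a^2 - 7*a + 10) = a*(a - 3)^2*(a - 2)*(a - 5)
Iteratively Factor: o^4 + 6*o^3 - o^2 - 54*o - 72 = (o + 2)*(o^3 + 4*o^2 - 9*o - 36) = (o - 3)*(o + 2)*(o^2 + 7*o + 12) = (o - 3)*(o + 2)*(o + 3)*(o + 4)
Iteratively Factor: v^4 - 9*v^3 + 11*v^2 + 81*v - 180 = (v - 3)*(v^3 - 6*v^2 - 7*v + 60) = (v - 4)*(v - 3)*(v^2 - 2*v - 15) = (v - 5)*(v - 4)*(v - 3)*(v + 3)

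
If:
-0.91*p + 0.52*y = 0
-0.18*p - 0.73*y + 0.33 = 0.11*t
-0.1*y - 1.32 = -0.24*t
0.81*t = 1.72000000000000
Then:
No Solution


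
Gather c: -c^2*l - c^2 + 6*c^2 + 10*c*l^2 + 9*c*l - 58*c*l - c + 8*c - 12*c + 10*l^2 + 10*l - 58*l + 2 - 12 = c^2*(5 - l) + c*(10*l^2 - 49*l - 5) + 10*l^2 - 48*l - 10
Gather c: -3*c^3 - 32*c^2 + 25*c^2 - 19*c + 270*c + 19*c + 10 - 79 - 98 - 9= -3*c^3 - 7*c^2 + 270*c - 176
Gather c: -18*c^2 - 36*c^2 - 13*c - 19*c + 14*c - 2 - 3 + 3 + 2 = -54*c^2 - 18*c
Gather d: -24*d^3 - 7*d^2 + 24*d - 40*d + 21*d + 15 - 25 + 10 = -24*d^3 - 7*d^2 + 5*d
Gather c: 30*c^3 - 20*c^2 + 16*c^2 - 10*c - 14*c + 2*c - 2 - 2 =30*c^3 - 4*c^2 - 22*c - 4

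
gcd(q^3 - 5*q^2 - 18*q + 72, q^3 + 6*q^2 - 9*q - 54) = q - 3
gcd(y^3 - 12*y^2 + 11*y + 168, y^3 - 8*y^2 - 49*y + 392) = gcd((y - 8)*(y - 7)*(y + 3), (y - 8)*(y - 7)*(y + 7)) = y^2 - 15*y + 56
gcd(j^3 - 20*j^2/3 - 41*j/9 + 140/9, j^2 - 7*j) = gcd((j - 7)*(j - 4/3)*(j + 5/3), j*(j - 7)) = j - 7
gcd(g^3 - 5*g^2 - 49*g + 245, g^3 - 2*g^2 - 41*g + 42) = g - 7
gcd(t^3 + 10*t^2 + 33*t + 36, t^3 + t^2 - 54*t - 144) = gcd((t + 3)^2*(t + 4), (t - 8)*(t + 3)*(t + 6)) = t + 3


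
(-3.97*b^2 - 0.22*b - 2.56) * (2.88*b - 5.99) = -11.4336*b^3 + 23.1467*b^2 - 6.055*b + 15.3344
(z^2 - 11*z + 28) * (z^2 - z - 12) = z^4 - 12*z^3 + 27*z^2 + 104*z - 336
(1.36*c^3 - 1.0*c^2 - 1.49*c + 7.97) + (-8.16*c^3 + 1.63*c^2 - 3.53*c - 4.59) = -6.8*c^3 + 0.63*c^2 - 5.02*c + 3.38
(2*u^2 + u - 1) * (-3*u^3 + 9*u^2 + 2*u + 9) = -6*u^5 + 15*u^4 + 16*u^3 + 11*u^2 + 7*u - 9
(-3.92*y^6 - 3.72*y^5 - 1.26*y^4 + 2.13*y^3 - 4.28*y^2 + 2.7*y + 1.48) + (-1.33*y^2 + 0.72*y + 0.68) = -3.92*y^6 - 3.72*y^5 - 1.26*y^4 + 2.13*y^3 - 5.61*y^2 + 3.42*y + 2.16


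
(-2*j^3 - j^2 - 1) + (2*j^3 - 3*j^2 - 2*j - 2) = -4*j^2 - 2*j - 3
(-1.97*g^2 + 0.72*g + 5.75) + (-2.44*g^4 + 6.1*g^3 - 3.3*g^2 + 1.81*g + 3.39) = -2.44*g^4 + 6.1*g^3 - 5.27*g^2 + 2.53*g + 9.14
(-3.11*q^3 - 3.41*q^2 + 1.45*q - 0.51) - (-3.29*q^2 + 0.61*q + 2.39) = -3.11*q^3 - 0.12*q^2 + 0.84*q - 2.9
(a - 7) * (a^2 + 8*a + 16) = a^3 + a^2 - 40*a - 112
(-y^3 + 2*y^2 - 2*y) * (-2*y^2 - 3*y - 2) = 2*y^5 - y^4 + 2*y^2 + 4*y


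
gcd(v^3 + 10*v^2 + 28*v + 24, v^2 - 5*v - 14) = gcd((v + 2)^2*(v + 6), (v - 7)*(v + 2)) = v + 2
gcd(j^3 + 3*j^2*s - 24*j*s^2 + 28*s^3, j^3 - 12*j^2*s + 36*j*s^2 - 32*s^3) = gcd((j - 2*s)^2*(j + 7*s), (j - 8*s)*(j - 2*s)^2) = j^2 - 4*j*s + 4*s^2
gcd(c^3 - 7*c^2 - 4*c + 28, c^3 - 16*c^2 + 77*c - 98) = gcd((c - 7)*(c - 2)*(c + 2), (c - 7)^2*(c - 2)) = c^2 - 9*c + 14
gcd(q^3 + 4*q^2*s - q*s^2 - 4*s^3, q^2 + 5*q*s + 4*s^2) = q^2 + 5*q*s + 4*s^2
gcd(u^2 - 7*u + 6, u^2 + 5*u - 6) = u - 1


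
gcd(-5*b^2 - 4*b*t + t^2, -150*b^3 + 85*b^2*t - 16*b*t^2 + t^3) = -5*b + t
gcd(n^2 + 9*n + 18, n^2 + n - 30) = n + 6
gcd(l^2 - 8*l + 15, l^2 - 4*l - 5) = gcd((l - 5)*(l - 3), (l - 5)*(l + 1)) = l - 5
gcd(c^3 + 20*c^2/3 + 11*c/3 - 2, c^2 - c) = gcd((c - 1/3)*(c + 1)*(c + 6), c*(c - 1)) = 1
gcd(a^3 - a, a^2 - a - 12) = 1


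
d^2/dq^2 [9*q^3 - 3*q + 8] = 54*q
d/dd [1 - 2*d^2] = -4*d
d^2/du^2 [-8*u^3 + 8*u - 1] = -48*u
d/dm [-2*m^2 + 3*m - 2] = 3 - 4*m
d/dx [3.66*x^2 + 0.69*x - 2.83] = 7.32*x + 0.69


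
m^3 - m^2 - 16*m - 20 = (m - 5)*(m + 2)^2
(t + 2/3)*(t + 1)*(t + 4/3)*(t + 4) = t^4 + 7*t^3 + 134*t^2/9 + 112*t/9 + 32/9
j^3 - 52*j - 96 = (j - 8)*(j + 2)*(j + 6)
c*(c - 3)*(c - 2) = c^3 - 5*c^2 + 6*c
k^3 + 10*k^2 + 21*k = k*(k + 3)*(k + 7)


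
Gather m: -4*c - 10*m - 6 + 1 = -4*c - 10*m - 5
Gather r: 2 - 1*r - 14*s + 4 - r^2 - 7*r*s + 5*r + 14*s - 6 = -r^2 + r*(4 - 7*s)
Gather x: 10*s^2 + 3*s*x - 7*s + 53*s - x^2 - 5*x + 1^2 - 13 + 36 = 10*s^2 + 46*s - x^2 + x*(3*s - 5) + 24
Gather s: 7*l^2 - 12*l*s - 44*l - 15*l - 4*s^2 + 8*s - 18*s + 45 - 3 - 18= 7*l^2 - 59*l - 4*s^2 + s*(-12*l - 10) + 24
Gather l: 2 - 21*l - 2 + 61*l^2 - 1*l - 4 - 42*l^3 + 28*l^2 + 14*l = -42*l^3 + 89*l^2 - 8*l - 4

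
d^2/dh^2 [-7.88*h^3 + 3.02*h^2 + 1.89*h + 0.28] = 6.04 - 47.28*h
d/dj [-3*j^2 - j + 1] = -6*j - 1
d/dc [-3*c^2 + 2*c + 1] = 2 - 6*c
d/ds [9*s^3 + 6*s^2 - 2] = 3*s*(9*s + 4)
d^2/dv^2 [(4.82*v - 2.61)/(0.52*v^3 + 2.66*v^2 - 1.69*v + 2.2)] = (7.819968*v^5 + 31.533216*v^4 + 18.917984*v^3 - 163.210848*v^2 - 80.9268360000001*v + 51.480118)/(0.140608*v^9 + 2.157792*v^8 + 9.667008*v^7 + 6.580088*v^6 - 13.159536*v^5 + 57.890478*v^4 - 56.615689*v^3 + 57.47346*v^2 - 24.5388*v + 10.648)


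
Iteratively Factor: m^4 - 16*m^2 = (m + 4)*(m^3 - 4*m^2) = (m - 4)*(m + 4)*(m^2) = m*(m - 4)*(m + 4)*(m)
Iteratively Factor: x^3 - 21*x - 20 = (x + 4)*(x^2 - 4*x - 5) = (x - 5)*(x + 4)*(x + 1)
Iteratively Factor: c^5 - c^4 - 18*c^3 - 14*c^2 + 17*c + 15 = (c - 1)*(c^4 - 18*c^2 - 32*c - 15) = (c - 1)*(c + 1)*(c^3 - c^2 - 17*c - 15) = (c - 1)*(c + 1)*(c + 3)*(c^2 - 4*c - 5) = (c - 1)*(c + 1)^2*(c + 3)*(c - 5)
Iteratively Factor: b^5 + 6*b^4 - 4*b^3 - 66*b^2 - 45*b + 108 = (b + 4)*(b^4 + 2*b^3 - 12*b^2 - 18*b + 27) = (b - 3)*(b + 4)*(b^3 + 5*b^2 + 3*b - 9) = (b - 3)*(b + 3)*(b + 4)*(b^2 + 2*b - 3) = (b - 3)*(b - 1)*(b + 3)*(b + 4)*(b + 3)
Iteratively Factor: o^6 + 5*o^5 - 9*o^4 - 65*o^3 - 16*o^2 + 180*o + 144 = (o + 2)*(o^5 + 3*o^4 - 15*o^3 - 35*o^2 + 54*o + 72) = (o + 1)*(o + 2)*(o^4 + 2*o^3 - 17*o^2 - 18*o + 72) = (o + 1)*(o + 2)*(o + 4)*(o^3 - 2*o^2 - 9*o + 18) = (o - 2)*(o + 1)*(o + 2)*(o + 4)*(o^2 - 9) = (o - 3)*(o - 2)*(o + 1)*(o + 2)*(o + 4)*(o + 3)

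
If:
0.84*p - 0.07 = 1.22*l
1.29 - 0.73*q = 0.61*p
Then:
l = 1.39868314969094 - 0.823972050524053*q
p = 2.11475409836066 - 1.19672131147541*q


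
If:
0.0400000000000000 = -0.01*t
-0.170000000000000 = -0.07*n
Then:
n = 2.43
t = -4.00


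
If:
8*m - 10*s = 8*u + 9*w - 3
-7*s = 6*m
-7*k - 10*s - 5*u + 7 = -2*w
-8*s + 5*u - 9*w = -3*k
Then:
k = 368*w/403 + 641/806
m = 1113*w/1612 - 399/1612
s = 171/806 - 477*w/806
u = 123*w/403 - 111/806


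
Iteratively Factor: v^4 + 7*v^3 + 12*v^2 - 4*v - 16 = (v + 2)*(v^3 + 5*v^2 + 2*v - 8) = (v + 2)^2*(v^2 + 3*v - 4) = (v - 1)*(v + 2)^2*(v + 4)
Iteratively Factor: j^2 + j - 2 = (j - 1)*(j + 2)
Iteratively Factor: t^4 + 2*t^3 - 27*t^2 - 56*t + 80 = (t - 1)*(t^3 + 3*t^2 - 24*t - 80) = (t - 1)*(t + 4)*(t^2 - t - 20) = (t - 1)*(t + 4)^2*(t - 5)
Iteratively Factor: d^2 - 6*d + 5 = (d - 5)*(d - 1)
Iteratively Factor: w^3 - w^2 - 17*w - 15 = (w - 5)*(w^2 + 4*w + 3) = (w - 5)*(w + 3)*(w + 1)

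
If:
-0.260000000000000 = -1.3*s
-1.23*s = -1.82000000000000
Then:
No Solution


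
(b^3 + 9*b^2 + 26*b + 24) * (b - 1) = b^4 + 8*b^3 + 17*b^2 - 2*b - 24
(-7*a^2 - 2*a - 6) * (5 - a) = 7*a^3 - 33*a^2 - 4*a - 30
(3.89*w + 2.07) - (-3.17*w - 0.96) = 7.06*w + 3.03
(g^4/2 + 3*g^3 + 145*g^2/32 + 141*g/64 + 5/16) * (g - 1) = g^5/2 + 5*g^4/2 + 49*g^3/32 - 149*g^2/64 - 121*g/64 - 5/16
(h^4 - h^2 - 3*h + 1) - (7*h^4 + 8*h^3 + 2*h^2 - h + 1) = -6*h^4 - 8*h^3 - 3*h^2 - 2*h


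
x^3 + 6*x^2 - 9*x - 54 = (x - 3)*(x + 3)*(x + 6)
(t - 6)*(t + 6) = t^2 - 36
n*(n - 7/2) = n^2 - 7*n/2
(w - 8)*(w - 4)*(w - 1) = w^3 - 13*w^2 + 44*w - 32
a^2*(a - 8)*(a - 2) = a^4 - 10*a^3 + 16*a^2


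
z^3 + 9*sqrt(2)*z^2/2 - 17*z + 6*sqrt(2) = (z - sqrt(2))*(z - sqrt(2)/2)*(z + 6*sqrt(2))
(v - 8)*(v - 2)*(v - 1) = v^3 - 11*v^2 + 26*v - 16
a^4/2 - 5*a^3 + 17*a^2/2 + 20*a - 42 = (a/2 + 1)*(a - 7)*(a - 3)*(a - 2)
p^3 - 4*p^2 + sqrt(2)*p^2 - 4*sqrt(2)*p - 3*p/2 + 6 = (p - 4)*(p - sqrt(2)/2)*(p + 3*sqrt(2)/2)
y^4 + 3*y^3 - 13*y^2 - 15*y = y*(y - 3)*(y + 1)*(y + 5)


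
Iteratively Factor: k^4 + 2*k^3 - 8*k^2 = (k)*(k^3 + 2*k^2 - 8*k) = k*(k - 2)*(k^2 + 4*k) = k^2*(k - 2)*(k + 4)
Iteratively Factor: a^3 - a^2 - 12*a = (a - 4)*(a^2 + 3*a) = a*(a - 4)*(a + 3)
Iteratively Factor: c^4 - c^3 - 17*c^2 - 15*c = (c + 1)*(c^3 - 2*c^2 - 15*c) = (c + 1)*(c + 3)*(c^2 - 5*c) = c*(c + 1)*(c + 3)*(c - 5)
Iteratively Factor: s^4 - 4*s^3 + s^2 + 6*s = (s - 2)*(s^3 - 2*s^2 - 3*s) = (s - 2)*(s + 1)*(s^2 - 3*s) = (s - 3)*(s - 2)*(s + 1)*(s)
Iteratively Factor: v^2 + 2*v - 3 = (v - 1)*(v + 3)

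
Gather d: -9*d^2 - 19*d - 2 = -9*d^2 - 19*d - 2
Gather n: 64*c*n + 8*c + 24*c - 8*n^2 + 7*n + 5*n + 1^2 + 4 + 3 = 32*c - 8*n^2 + n*(64*c + 12) + 8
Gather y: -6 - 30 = -36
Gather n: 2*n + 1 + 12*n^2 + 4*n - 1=12*n^2 + 6*n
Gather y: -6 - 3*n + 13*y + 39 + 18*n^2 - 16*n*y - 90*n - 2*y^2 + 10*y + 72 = 18*n^2 - 93*n - 2*y^2 + y*(23 - 16*n) + 105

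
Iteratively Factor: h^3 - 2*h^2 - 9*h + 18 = (h - 2)*(h^2 - 9) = (h - 3)*(h - 2)*(h + 3)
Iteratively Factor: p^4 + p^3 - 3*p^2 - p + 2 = (p - 1)*(p^3 + 2*p^2 - p - 2) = (p - 1)^2*(p^2 + 3*p + 2) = (p - 1)^2*(p + 2)*(p + 1)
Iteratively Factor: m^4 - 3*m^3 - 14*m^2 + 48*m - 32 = (m - 2)*(m^3 - m^2 - 16*m + 16) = (m - 2)*(m + 4)*(m^2 - 5*m + 4) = (m - 4)*(m - 2)*(m + 4)*(m - 1)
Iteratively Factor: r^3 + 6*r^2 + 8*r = (r)*(r^2 + 6*r + 8) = r*(r + 4)*(r + 2)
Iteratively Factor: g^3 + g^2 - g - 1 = (g + 1)*(g^2 - 1) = (g + 1)^2*(g - 1)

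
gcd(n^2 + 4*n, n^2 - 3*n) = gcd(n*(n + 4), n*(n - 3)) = n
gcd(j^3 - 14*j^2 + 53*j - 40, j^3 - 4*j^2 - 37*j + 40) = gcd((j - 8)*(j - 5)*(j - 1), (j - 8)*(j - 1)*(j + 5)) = j^2 - 9*j + 8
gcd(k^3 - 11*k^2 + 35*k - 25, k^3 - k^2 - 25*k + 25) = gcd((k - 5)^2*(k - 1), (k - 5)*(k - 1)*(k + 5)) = k^2 - 6*k + 5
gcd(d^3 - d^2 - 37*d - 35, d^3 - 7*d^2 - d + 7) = d^2 - 6*d - 7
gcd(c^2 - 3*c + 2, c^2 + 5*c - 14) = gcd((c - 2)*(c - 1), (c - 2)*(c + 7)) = c - 2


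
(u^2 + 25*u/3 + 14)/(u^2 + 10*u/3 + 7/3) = (u + 6)/(u + 1)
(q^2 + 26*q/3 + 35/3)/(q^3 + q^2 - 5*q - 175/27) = 9*(q + 7)/(9*q^2 - 6*q - 35)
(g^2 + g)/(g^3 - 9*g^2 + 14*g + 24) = g/(g^2 - 10*g + 24)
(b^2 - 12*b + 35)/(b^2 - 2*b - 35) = (b - 5)/(b + 5)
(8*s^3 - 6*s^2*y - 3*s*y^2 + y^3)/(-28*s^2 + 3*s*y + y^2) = (-2*s^2 + s*y + y^2)/(7*s + y)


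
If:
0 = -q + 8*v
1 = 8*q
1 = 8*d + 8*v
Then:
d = 7/64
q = 1/8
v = 1/64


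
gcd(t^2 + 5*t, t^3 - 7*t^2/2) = t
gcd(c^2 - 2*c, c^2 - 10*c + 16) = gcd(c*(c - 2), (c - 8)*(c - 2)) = c - 2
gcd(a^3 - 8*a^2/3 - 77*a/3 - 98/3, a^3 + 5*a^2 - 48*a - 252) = a - 7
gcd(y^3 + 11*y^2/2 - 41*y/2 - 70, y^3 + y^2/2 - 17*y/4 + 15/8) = y + 5/2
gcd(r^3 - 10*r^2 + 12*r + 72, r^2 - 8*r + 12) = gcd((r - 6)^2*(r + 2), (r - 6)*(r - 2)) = r - 6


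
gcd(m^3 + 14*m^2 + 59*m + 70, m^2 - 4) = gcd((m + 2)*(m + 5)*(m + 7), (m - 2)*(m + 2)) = m + 2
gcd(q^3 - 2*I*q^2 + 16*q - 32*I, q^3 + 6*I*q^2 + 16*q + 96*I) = q^2 + 16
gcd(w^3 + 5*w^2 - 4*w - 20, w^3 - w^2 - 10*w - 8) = w + 2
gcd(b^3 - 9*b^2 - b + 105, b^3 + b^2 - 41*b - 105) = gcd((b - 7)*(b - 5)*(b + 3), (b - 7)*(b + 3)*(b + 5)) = b^2 - 4*b - 21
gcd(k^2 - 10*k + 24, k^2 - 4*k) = k - 4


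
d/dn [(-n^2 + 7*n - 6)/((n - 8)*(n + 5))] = 2*(-2*n^2 + 46*n - 149)/(n^4 - 6*n^3 - 71*n^2 + 240*n + 1600)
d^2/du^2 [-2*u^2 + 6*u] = -4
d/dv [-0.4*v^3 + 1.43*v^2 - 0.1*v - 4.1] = -1.2*v^2 + 2.86*v - 0.1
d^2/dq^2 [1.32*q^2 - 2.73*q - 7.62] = 2.64000000000000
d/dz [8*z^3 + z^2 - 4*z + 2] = 24*z^2 + 2*z - 4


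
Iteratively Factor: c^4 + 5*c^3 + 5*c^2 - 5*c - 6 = (c + 1)*(c^3 + 4*c^2 + c - 6) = (c + 1)*(c + 3)*(c^2 + c - 2) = (c - 1)*(c + 1)*(c + 3)*(c + 2)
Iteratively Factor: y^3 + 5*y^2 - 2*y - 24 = (y - 2)*(y^2 + 7*y + 12) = (y - 2)*(y + 3)*(y + 4)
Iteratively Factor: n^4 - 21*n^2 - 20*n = (n - 5)*(n^3 + 5*n^2 + 4*n) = n*(n - 5)*(n^2 + 5*n + 4) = n*(n - 5)*(n + 4)*(n + 1)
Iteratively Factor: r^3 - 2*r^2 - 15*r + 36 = (r + 4)*(r^2 - 6*r + 9) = (r - 3)*(r + 4)*(r - 3)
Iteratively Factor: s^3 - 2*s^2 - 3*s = (s - 3)*(s^2 + s) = s*(s - 3)*(s + 1)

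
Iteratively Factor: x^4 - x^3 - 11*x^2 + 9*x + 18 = (x - 2)*(x^3 + x^2 - 9*x - 9) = (x - 2)*(x + 3)*(x^2 - 2*x - 3) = (x - 3)*(x - 2)*(x + 3)*(x + 1)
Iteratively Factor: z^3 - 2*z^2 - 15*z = (z - 5)*(z^2 + 3*z) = (z - 5)*(z + 3)*(z)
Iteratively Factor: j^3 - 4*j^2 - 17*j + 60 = (j - 3)*(j^2 - j - 20) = (j - 3)*(j + 4)*(j - 5)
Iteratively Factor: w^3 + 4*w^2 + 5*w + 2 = (w + 1)*(w^2 + 3*w + 2) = (w + 1)^2*(w + 2)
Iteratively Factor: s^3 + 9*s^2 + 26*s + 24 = (s + 3)*(s^2 + 6*s + 8) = (s + 2)*(s + 3)*(s + 4)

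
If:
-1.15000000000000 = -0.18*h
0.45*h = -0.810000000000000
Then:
No Solution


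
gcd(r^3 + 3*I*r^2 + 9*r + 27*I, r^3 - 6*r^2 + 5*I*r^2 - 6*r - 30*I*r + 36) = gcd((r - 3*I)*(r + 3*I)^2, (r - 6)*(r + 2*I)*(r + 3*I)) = r + 3*I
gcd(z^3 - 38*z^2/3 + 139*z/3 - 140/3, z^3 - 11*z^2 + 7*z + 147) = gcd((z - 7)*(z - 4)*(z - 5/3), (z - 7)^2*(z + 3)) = z - 7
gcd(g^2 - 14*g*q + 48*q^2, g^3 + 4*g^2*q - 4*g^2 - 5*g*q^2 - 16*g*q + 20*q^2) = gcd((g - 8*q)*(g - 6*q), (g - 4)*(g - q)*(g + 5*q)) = 1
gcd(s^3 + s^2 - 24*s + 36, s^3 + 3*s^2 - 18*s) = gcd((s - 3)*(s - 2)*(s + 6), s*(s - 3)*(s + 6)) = s^2 + 3*s - 18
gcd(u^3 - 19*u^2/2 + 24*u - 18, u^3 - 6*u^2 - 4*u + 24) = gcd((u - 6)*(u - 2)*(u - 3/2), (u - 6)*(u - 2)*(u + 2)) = u^2 - 8*u + 12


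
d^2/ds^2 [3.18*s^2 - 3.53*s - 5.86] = 6.36000000000000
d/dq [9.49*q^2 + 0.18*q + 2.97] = 18.98*q + 0.18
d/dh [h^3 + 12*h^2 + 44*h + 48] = 3*h^2 + 24*h + 44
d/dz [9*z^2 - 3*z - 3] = 18*z - 3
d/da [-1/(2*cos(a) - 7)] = -2*sin(a)/(2*cos(a) - 7)^2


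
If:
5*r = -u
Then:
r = -u/5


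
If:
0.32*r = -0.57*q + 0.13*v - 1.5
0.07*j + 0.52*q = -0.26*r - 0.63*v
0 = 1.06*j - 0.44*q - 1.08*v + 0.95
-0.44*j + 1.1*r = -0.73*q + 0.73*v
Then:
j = -0.64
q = -4.44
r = 4.06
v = 2.06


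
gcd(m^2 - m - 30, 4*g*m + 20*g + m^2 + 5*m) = m + 5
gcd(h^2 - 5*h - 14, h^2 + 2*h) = h + 2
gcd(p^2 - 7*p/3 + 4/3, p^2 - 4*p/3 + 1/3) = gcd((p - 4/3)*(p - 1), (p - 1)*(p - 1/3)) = p - 1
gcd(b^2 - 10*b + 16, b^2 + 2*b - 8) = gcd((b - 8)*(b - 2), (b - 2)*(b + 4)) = b - 2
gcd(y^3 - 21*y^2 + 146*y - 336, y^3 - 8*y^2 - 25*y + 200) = y - 8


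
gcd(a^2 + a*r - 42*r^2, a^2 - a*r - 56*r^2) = a + 7*r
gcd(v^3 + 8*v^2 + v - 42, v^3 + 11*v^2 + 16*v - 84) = v^2 + 5*v - 14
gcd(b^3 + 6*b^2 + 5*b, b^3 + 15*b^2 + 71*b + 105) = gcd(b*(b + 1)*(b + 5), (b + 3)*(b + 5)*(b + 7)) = b + 5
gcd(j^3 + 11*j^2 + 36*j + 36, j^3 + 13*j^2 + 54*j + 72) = j^2 + 9*j + 18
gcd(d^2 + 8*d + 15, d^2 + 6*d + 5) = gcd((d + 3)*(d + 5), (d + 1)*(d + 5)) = d + 5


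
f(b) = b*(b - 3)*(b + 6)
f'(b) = b*(b - 3) + b*(b + 6) + (b - 3)*(b + 6) = 3*b^2 + 6*b - 18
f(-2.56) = 48.96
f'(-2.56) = -13.70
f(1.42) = -16.65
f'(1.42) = -3.43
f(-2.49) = 47.98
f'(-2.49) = -14.34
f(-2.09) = 41.59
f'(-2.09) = -17.44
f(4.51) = 71.57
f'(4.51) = 70.08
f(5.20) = 128.13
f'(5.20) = 94.32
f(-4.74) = 46.23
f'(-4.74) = 20.96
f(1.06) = -14.52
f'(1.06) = -8.27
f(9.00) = 810.00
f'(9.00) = 279.00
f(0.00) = 0.00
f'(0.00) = -18.00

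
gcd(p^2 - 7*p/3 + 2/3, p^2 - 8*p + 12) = p - 2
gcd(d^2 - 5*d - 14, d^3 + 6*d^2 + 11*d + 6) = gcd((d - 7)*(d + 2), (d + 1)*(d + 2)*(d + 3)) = d + 2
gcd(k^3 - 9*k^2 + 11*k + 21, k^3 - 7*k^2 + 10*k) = 1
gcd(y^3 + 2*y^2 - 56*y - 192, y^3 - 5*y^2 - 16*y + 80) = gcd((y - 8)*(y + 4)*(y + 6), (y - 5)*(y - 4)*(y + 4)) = y + 4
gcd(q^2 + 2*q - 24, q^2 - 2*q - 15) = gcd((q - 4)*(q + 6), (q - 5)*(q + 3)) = 1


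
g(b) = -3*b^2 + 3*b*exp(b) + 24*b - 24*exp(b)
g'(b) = 3*b*exp(b) - 6*b - 21*exp(b) + 24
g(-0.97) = -36.30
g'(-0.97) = 20.76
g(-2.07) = -66.35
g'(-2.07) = 32.99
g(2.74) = -201.15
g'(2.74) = -190.36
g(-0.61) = -29.79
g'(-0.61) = 15.26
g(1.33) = -49.05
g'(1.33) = -48.30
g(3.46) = -386.22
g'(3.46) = -334.66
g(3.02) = -261.02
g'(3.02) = -238.79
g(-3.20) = -108.89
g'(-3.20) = 41.95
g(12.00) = 1952913.50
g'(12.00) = 2441273.87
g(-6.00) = -252.10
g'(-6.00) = 59.90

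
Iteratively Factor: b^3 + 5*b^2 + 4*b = (b + 4)*(b^2 + b) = b*(b + 4)*(b + 1)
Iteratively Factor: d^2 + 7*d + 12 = (d + 4)*(d + 3)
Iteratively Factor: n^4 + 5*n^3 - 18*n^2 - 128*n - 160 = (n + 4)*(n^3 + n^2 - 22*n - 40) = (n + 4)^2*(n^2 - 3*n - 10) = (n - 5)*(n + 4)^2*(n + 2)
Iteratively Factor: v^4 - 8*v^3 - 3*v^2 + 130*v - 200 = (v - 2)*(v^3 - 6*v^2 - 15*v + 100) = (v - 2)*(v + 4)*(v^2 - 10*v + 25) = (v - 5)*(v - 2)*(v + 4)*(v - 5)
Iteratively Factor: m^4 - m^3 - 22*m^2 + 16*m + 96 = (m - 3)*(m^3 + 2*m^2 - 16*m - 32) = (m - 3)*(m + 2)*(m^2 - 16) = (m - 3)*(m + 2)*(m + 4)*(m - 4)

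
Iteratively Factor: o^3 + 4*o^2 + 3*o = (o + 1)*(o^2 + 3*o) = (o + 1)*(o + 3)*(o)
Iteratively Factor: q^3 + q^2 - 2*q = (q)*(q^2 + q - 2) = q*(q - 1)*(q + 2)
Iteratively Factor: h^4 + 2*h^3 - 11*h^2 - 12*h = (h)*(h^3 + 2*h^2 - 11*h - 12) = h*(h + 1)*(h^2 + h - 12) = h*(h - 3)*(h + 1)*(h + 4)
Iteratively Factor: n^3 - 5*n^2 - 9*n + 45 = (n + 3)*(n^2 - 8*n + 15) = (n - 5)*(n + 3)*(n - 3)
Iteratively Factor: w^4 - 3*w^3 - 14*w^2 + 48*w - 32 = (w - 2)*(w^3 - w^2 - 16*w + 16) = (w - 2)*(w + 4)*(w^2 - 5*w + 4) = (w - 2)*(w - 1)*(w + 4)*(w - 4)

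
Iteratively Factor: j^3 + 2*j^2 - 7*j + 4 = (j + 4)*(j^2 - 2*j + 1) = (j - 1)*(j + 4)*(j - 1)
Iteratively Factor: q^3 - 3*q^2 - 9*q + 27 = (q + 3)*(q^2 - 6*q + 9) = (q - 3)*(q + 3)*(q - 3)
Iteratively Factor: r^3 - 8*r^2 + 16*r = (r - 4)*(r^2 - 4*r) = r*(r - 4)*(r - 4)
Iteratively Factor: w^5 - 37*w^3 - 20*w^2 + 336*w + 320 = (w + 4)*(w^4 - 4*w^3 - 21*w^2 + 64*w + 80) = (w - 4)*(w + 4)*(w^3 - 21*w - 20) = (w - 5)*(w - 4)*(w + 4)*(w^2 + 5*w + 4) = (w - 5)*(w - 4)*(w + 1)*(w + 4)*(w + 4)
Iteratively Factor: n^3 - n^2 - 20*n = (n - 5)*(n^2 + 4*n) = (n - 5)*(n + 4)*(n)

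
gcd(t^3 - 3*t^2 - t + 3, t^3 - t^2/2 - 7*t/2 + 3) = t - 1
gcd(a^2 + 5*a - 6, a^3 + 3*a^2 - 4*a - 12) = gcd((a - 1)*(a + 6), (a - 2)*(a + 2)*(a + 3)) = 1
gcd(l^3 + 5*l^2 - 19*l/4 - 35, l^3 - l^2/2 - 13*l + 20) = l^2 + 3*l/2 - 10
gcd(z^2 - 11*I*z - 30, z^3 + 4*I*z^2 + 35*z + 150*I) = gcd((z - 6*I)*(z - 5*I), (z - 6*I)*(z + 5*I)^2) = z - 6*I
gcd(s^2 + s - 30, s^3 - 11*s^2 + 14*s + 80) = s - 5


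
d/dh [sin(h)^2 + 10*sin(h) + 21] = 2*(sin(h) + 5)*cos(h)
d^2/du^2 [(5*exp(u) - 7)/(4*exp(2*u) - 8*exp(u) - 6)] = (20*exp(4*u) - 72*exp(3*u) + 348*exp(2*u) - 340*exp(u) + 129)*exp(u)/(2*(8*exp(6*u) - 48*exp(5*u) + 60*exp(4*u) + 80*exp(3*u) - 90*exp(2*u) - 108*exp(u) - 27))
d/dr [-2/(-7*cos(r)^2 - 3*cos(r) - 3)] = 2*(14*cos(r) + 3)*sin(r)/(7*cos(r)^2 + 3*cos(r) + 3)^2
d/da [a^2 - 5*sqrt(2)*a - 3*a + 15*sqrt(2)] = 2*a - 5*sqrt(2) - 3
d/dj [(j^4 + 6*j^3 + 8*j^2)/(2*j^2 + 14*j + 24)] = j*(2*j^2 + 11*j + 12)/(2*(j^2 + 6*j + 9))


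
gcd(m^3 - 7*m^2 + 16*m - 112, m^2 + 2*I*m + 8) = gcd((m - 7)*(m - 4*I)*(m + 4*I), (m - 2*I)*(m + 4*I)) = m + 4*I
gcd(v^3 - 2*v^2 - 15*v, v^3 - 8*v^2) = v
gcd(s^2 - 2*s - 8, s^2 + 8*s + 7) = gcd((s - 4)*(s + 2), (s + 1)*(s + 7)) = 1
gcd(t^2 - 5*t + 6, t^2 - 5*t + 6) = t^2 - 5*t + 6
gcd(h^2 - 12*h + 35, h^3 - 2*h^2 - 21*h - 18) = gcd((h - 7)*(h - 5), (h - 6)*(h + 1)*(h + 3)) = 1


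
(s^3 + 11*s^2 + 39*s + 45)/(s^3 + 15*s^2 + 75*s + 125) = (s^2 + 6*s + 9)/(s^2 + 10*s + 25)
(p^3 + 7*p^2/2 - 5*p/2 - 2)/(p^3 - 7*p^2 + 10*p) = (2*p^3 + 7*p^2 - 5*p - 4)/(2*p*(p^2 - 7*p + 10))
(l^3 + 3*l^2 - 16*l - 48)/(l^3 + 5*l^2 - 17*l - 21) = (l^3 + 3*l^2 - 16*l - 48)/(l^3 + 5*l^2 - 17*l - 21)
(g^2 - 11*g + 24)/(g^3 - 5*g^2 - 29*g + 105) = (g - 8)/(g^2 - 2*g - 35)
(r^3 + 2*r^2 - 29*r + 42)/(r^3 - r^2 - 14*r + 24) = (r + 7)/(r + 4)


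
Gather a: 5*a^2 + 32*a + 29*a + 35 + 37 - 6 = 5*a^2 + 61*a + 66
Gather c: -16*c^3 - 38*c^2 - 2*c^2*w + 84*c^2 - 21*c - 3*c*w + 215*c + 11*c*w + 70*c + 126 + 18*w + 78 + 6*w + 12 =-16*c^3 + c^2*(46 - 2*w) + c*(8*w + 264) + 24*w + 216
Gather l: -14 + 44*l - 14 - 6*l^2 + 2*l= -6*l^2 + 46*l - 28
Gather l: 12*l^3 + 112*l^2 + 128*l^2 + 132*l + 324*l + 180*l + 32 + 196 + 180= 12*l^3 + 240*l^2 + 636*l + 408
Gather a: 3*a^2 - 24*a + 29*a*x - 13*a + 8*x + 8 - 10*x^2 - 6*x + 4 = 3*a^2 + a*(29*x - 37) - 10*x^2 + 2*x + 12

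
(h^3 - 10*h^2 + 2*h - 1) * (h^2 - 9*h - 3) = h^5 - 19*h^4 + 89*h^3 + 11*h^2 + 3*h + 3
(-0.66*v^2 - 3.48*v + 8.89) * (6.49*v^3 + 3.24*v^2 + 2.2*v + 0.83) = -4.2834*v^5 - 24.7236*v^4 + 44.9689*v^3 + 20.5998*v^2 + 16.6696*v + 7.3787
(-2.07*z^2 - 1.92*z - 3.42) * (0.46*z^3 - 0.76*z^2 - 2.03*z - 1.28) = -0.9522*z^5 + 0.69*z^4 + 4.0881*z^3 + 9.1464*z^2 + 9.4002*z + 4.3776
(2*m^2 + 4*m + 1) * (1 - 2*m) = -4*m^3 - 6*m^2 + 2*m + 1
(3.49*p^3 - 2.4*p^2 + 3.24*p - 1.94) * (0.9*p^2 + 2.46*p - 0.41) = 3.141*p^5 + 6.4254*p^4 - 4.4189*p^3 + 7.2084*p^2 - 6.1008*p + 0.7954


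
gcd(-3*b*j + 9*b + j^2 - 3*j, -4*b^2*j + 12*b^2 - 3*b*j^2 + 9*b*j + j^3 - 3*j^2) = j - 3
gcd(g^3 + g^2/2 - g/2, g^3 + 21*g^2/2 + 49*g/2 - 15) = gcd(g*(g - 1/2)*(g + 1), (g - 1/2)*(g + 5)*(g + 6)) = g - 1/2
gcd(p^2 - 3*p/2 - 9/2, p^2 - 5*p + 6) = p - 3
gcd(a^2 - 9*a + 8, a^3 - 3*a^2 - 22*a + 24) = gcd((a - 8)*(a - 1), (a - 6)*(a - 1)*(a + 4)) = a - 1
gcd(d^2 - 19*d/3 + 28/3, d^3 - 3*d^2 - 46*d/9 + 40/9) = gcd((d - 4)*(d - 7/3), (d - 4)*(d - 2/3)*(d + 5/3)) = d - 4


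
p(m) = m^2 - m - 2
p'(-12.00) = -25.00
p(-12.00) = 154.00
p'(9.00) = 17.00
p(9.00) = 70.00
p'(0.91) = 0.82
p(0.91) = -2.08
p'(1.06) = 1.12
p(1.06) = -1.94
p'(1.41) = 1.82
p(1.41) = -1.42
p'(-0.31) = -1.62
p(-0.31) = -1.59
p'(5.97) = 10.94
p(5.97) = 27.67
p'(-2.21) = -5.42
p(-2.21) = 5.09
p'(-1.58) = -4.16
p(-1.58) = 2.08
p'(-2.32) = -5.64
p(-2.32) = 5.70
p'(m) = 2*m - 1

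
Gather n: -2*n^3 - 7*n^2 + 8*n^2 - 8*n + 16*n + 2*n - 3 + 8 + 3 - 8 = -2*n^3 + n^2 + 10*n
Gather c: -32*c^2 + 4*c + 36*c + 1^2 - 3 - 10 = -32*c^2 + 40*c - 12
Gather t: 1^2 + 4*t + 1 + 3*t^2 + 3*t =3*t^2 + 7*t + 2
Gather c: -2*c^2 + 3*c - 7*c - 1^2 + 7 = -2*c^2 - 4*c + 6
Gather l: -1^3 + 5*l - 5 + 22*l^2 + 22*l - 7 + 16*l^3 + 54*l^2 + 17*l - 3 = 16*l^3 + 76*l^2 + 44*l - 16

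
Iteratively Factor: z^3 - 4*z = (z - 2)*(z^2 + 2*z) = z*(z - 2)*(z + 2)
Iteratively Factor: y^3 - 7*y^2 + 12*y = (y - 4)*(y^2 - 3*y) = (y - 4)*(y - 3)*(y)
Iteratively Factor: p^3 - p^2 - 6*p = (p + 2)*(p^2 - 3*p) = (p - 3)*(p + 2)*(p)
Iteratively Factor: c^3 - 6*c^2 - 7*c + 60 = (c - 5)*(c^2 - c - 12) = (c - 5)*(c - 4)*(c + 3)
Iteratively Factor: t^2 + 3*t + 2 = (t + 1)*(t + 2)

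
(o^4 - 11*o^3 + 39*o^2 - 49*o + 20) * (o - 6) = o^5 - 17*o^4 + 105*o^3 - 283*o^2 + 314*o - 120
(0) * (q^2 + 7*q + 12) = 0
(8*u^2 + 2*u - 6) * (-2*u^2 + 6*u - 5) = -16*u^4 + 44*u^3 - 16*u^2 - 46*u + 30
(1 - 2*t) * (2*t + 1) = 1 - 4*t^2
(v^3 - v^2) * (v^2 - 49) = v^5 - v^4 - 49*v^3 + 49*v^2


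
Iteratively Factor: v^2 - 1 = (v - 1)*(v + 1)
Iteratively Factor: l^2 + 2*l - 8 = (l - 2)*(l + 4)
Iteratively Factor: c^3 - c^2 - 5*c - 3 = (c + 1)*(c^2 - 2*c - 3) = (c + 1)^2*(c - 3)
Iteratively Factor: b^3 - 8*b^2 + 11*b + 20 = (b - 5)*(b^2 - 3*b - 4) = (b - 5)*(b + 1)*(b - 4)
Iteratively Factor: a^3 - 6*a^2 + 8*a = (a)*(a^2 - 6*a + 8) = a*(a - 4)*(a - 2)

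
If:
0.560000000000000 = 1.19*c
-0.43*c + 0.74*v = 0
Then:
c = 0.47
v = 0.27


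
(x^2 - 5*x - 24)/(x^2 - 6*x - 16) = (x + 3)/(x + 2)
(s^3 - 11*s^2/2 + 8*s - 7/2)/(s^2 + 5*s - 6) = (2*s^2 - 9*s + 7)/(2*(s + 6))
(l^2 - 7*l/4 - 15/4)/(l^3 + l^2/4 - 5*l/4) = (l - 3)/(l*(l - 1))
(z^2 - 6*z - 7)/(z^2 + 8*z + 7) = (z - 7)/(z + 7)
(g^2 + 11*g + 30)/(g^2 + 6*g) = (g + 5)/g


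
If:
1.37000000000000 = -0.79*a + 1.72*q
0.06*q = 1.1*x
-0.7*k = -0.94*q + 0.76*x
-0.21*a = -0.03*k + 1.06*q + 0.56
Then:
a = -2.02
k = -0.17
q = -0.13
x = -0.01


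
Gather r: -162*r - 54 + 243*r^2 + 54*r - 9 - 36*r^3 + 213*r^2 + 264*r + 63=-36*r^3 + 456*r^2 + 156*r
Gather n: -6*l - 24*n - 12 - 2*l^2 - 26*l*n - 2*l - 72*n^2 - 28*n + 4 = -2*l^2 - 8*l - 72*n^2 + n*(-26*l - 52) - 8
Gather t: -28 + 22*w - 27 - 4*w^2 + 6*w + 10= -4*w^2 + 28*w - 45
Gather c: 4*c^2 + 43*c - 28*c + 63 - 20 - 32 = 4*c^2 + 15*c + 11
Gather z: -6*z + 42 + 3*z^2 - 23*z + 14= 3*z^2 - 29*z + 56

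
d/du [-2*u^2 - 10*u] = -4*u - 10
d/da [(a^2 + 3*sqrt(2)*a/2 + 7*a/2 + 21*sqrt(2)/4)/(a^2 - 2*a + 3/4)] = 2*(-44*a^2 - 12*sqrt(2)*a^2 - 84*sqrt(2)*a + 12*a + 21 + 93*sqrt(2))/(16*a^4 - 64*a^3 + 88*a^2 - 48*a + 9)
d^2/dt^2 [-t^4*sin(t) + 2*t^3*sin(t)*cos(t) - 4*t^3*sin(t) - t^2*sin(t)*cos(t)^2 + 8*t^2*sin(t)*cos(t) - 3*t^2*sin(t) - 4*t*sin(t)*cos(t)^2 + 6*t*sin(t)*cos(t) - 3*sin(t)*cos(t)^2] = t^4*sin(t) + 4*t^3*sin(t) - 4*t^3*sin(2*t) - 8*t^3*cos(t) - 35*t^2*sin(t)/4 - 16*t^2*sin(2*t) + 9*t^2*sin(3*t)/4 - 24*t^2*cos(t) + 12*t^2*cos(2*t) - 23*t*sin(t) - 6*t*sin(2*t) + 9*t*sin(3*t) - 13*t*cos(t) + 32*t*cos(2*t) - 3*t*cos(3*t) - 23*sin(t)/4 + 8*sin(2*t) + 25*sin(3*t)/4 - 2*cos(t) + 12*cos(2*t) - 6*cos(3*t)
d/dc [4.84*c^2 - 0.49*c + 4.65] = 9.68*c - 0.49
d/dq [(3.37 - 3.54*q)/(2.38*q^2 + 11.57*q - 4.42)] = (8.4252*q^2 - 16.0412*q - 23.3441)/(5.6644*q^4 + 55.0732*q^3 + 112.8257*q^2 - 102.2788*q + 19.5364)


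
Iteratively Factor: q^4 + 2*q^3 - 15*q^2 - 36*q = (q + 3)*(q^3 - q^2 - 12*q) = q*(q + 3)*(q^2 - q - 12) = q*(q + 3)^2*(q - 4)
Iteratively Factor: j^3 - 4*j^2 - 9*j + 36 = (j - 4)*(j^2 - 9) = (j - 4)*(j - 3)*(j + 3)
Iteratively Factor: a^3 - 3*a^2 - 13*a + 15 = (a + 3)*(a^2 - 6*a + 5) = (a - 1)*(a + 3)*(a - 5)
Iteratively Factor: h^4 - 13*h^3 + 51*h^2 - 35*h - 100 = (h - 4)*(h^3 - 9*h^2 + 15*h + 25) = (h - 5)*(h - 4)*(h^2 - 4*h - 5) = (h - 5)^2*(h - 4)*(h + 1)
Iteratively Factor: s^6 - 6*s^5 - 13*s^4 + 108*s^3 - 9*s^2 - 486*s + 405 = (s + 3)*(s^5 - 9*s^4 + 14*s^3 + 66*s^2 - 207*s + 135) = (s + 3)^2*(s^4 - 12*s^3 + 50*s^2 - 84*s + 45) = (s - 1)*(s + 3)^2*(s^3 - 11*s^2 + 39*s - 45) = (s - 5)*(s - 1)*(s + 3)^2*(s^2 - 6*s + 9) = (s - 5)*(s - 3)*(s - 1)*(s + 3)^2*(s - 3)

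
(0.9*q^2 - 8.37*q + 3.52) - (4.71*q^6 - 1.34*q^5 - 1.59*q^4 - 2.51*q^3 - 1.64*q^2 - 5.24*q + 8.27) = -4.71*q^6 + 1.34*q^5 + 1.59*q^4 + 2.51*q^3 + 2.54*q^2 - 3.13*q - 4.75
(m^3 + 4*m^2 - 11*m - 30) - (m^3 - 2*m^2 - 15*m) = 6*m^2 + 4*m - 30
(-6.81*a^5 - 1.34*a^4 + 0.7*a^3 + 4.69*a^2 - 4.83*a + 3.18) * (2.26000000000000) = -15.3906*a^5 - 3.0284*a^4 + 1.582*a^3 + 10.5994*a^2 - 10.9158*a + 7.1868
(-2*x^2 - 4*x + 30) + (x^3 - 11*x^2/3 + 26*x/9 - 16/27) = x^3 - 17*x^2/3 - 10*x/9 + 794/27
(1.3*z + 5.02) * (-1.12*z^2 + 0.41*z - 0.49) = -1.456*z^3 - 5.0894*z^2 + 1.4212*z - 2.4598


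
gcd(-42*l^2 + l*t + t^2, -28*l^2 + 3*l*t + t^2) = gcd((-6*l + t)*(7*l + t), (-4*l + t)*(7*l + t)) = 7*l + t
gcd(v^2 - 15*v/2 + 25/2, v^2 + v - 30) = v - 5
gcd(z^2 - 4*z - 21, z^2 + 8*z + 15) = z + 3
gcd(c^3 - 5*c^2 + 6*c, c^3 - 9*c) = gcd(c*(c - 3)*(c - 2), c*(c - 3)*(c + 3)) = c^2 - 3*c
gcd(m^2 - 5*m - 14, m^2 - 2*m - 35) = m - 7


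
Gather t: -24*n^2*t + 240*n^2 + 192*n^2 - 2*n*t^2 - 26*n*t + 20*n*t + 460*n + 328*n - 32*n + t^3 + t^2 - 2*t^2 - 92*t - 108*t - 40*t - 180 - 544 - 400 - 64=432*n^2 + 756*n + t^3 + t^2*(-2*n - 1) + t*(-24*n^2 - 6*n - 240) - 1188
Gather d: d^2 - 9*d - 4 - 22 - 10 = d^2 - 9*d - 36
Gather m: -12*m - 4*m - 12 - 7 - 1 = -16*m - 20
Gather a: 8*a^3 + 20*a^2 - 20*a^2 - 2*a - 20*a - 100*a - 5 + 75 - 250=8*a^3 - 122*a - 180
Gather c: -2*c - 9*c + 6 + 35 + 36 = 77 - 11*c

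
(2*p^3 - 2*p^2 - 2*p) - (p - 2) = 2*p^3 - 2*p^2 - 3*p + 2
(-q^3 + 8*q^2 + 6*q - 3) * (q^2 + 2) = -q^5 + 8*q^4 + 4*q^3 + 13*q^2 + 12*q - 6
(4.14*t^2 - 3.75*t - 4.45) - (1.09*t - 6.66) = 4.14*t^2 - 4.84*t + 2.21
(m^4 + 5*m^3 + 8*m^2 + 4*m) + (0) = m^4 + 5*m^3 + 8*m^2 + 4*m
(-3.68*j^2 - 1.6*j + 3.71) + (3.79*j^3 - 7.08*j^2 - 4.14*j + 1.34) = 3.79*j^3 - 10.76*j^2 - 5.74*j + 5.05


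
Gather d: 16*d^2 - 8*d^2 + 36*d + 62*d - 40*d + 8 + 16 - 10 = 8*d^2 + 58*d + 14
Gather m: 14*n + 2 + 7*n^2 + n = 7*n^2 + 15*n + 2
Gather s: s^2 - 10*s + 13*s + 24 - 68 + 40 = s^2 + 3*s - 4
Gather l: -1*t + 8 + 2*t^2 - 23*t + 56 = 2*t^2 - 24*t + 64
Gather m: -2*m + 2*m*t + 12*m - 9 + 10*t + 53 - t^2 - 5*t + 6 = m*(2*t + 10) - t^2 + 5*t + 50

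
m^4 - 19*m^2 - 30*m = m*(m - 5)*(m + 2)*(m + 3)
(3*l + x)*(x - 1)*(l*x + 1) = 3*l^2*x^2 - 3*l^2*x + l*x^3 - l*x^2 + 3*l*x - 3*l + x^2 - x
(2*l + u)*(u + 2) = 2*l*u + 4*l + u^2 + 2*u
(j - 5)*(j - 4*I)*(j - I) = j^3 - 5*j^2 - 5*I*j^2 - 4*j + 25*I*j + 20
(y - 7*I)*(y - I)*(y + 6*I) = y^3 - 2*I*y^2 + 41*y - 42*I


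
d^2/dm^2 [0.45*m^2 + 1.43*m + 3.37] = 0.900000000000000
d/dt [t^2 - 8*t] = 2*t - 8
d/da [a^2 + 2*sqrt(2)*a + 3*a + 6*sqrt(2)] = 2*a + 2*sqrt(2) + 3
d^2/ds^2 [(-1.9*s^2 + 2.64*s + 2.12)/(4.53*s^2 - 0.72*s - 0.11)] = (-5.6843418860808e-14*s^4 + 95.956272*s^3 + 255.345228*s^2 - 33.59448*s + 3.846652)/(92.959677*s^6 - 44.325144*s^5 + 0.273158999999999*s^4 + 1.779408*s^3 - 0.006633*s^2 - 0.026136*s - 0.001331)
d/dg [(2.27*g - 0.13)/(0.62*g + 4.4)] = (6.242532*g + 44.30184)/(0.62*g + 4.4)^3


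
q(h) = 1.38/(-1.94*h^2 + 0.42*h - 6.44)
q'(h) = 1.38*(3.88*h - 0.42)/(-1.94*h^2 + 0.42*h - 6.44)^2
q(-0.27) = -0.21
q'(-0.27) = -0.05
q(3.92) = -0.04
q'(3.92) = 0.02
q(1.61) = -0.13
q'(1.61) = 0.07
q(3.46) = -0.05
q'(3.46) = 0.02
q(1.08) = -0.17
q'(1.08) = 0.08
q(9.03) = -0.01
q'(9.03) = 0.00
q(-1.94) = -0.09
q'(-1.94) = -0.05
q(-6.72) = -0.01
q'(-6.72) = -0.00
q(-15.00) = -0.00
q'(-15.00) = -0.00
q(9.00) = -0.01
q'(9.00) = 0.00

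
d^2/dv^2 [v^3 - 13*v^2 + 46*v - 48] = 6*v - 26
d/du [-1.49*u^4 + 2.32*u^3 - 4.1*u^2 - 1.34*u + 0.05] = -5.96*u^3 + 6.96*u^2 - 8.2*u - 1.34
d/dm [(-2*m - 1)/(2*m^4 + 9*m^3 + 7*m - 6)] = (-4*m^4 - 18*m^3 - 14*m + (2*m + 1)*(8*m^3 + 27*m^2 + 7) + 12)/(2*m^4 + 9*m^3 + 7*m - 6)^2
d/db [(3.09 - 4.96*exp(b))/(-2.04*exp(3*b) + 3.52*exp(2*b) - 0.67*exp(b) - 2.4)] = (-20.2368*exp(3*b) + 36.37*exp(2*b) - 21.7536*exp(b) + 13.9743)*exp(b)/(4.1616*exp(6*b) - 14.3616*exp(5*b) + 15.124*exp(4*b) + 5.0752*exp(3*b) - 16.4471*exp(2*b) + 3.216*exp(b) + 5.76)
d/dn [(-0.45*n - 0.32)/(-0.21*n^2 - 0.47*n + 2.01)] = (0.0945*n^2 + 0.2115*n - (0.42*n + 0.47)*(0.45*n + 0.32) - 0.9045)/(0.21*n^2 + 0.47*n - 2.01)^2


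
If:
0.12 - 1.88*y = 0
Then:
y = 0.06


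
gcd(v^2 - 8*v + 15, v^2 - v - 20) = v - 5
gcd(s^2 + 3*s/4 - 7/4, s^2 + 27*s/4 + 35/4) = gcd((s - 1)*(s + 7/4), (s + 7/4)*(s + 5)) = s + 7/4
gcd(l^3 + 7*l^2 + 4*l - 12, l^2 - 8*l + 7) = l - 1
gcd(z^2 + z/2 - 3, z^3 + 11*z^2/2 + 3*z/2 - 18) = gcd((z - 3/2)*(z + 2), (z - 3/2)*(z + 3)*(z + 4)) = z - 3/2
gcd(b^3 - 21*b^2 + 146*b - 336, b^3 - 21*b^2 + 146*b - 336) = b^3 - 21*b^2 + 146*b - 336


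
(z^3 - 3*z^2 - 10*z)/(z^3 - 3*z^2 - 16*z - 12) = z*(z - 5)/(z^2 - 5*z - 6)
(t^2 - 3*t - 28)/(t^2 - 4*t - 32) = (t - 7)/(t - 8)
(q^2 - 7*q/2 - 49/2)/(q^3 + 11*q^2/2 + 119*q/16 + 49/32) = 16*(q - 7)/(16*q^2 + 32*q + 7)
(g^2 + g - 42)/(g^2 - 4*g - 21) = (-g^2 - g + 42)/(-g^2 + 4*g + 21)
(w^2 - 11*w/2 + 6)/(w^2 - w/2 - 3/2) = (w - 4)/(w + 1)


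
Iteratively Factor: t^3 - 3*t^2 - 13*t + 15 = (t - 5)*(t^2 + 2*t - 3) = (t - 5)*(t - 1)*(t + 3)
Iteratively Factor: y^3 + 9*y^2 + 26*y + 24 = (y + 4)*(y^2 + 5*y + 6) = (y + 2)*(y + 4)*(y + 3)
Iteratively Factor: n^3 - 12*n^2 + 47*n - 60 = (n - 3)*(n^2 - 9*n + 20) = (n - 4)*(n - 3)*(n - 5)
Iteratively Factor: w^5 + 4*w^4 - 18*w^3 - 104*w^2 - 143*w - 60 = (w + 1)*(w^4 + 3*w^3 - 21*w^2 - 83*w - 60) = (w - 5)*(w + 1)*(w^3 + 8*w^2 + 19*w + 12) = (w - 5)*(w + 1)*(w + 4)*(w^2 + 4*w + 3) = (w - 5)*(w + 1)^2*(w + 4)*(w + 3)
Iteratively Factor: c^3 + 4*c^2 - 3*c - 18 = (c - 2)*(c^2 + 6*c + 9) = (c - 2)*(c + 3)*(c + 3)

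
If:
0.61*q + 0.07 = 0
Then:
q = -0.11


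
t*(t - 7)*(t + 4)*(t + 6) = t^4 + 3*t^3 - 46*t^2 - 168*t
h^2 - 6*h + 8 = (h - 4)*(h - 2)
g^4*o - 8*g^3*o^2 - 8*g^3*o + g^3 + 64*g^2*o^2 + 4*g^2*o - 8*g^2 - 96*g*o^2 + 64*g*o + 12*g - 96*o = (g - 6)*(g - 2)*(g - 8*o)*(g*o + 1)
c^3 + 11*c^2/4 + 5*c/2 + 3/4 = (c + 3/4)*(c + 1)^2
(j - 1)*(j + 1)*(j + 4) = j^3 + 4*j^2 - j - 4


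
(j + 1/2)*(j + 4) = j^2 + 9*j/2 + 2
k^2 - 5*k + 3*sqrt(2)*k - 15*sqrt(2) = (k - 5)*(k + 3*sqrt(2))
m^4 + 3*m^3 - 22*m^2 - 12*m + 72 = (m - 3)*(m - 2)*(m + 2)*(m + 6)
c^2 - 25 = (c - 5)*(c + 5)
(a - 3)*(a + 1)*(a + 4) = a^3 + 2*a^2 - 11*a - 12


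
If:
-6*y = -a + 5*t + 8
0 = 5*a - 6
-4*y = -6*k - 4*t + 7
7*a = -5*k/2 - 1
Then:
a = 6/5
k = -94/25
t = 1877/550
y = -175/44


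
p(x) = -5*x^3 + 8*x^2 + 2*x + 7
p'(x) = -15*x^2 + 16*x + 2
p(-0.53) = 8.93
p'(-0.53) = -10.69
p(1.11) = 12.24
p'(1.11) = 1.28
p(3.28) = -76.81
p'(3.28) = -106.90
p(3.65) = -122.26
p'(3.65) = -139.44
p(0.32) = 8.30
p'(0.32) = 5.58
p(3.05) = -54.34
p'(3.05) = -88.74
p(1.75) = 8.20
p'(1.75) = -15.94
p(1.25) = 12.23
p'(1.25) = -1.44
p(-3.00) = 208.00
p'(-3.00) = -181.00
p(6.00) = -773.00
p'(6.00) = -442.00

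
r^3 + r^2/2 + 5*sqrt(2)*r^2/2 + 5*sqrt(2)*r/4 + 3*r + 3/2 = (r + 1/2)*(r + sqrt(2))*(r + 3*sqrt(2)/2)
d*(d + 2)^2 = d^3 + 4*d^2 + 4*d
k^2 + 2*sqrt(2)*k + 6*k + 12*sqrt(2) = (k + 6)*(k + 2*sqrt(2))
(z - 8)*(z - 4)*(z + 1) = z^3 - 11*z^2 + 20*z + 32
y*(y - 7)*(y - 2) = y^3 - 9*y^2 + 14*y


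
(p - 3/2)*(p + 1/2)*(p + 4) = p^3 + 3*p^2 - 19*p/4 - 3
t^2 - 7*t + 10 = (t - 5)*(t - 2)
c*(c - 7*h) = c^2 - 7*c*h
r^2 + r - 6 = (r - 2)*(r + 3)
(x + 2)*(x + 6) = x^2 + 8*x + 12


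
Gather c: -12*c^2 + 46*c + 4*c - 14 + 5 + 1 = -12*c^2 + 50*c - 8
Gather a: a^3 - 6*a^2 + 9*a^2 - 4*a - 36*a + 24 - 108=a^3 + 3*a^2 - 40*a - 84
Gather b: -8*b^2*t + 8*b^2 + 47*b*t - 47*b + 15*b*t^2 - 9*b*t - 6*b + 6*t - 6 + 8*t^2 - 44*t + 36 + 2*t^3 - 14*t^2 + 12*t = b^2*(8 - 8*t) + b*(15*t^2 + 38*t - 53) + 2*t^3 - 6*t^2 - 26*t + 30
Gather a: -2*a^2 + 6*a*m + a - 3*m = -2*a^2 + a*(6*m + 1) - 3*m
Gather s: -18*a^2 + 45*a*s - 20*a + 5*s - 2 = -18*a^2 - 20*a + s*(45*a + 5) - 2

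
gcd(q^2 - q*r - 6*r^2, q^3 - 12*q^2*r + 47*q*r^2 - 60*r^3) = q - 3*r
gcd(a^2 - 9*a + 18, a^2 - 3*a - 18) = a - 6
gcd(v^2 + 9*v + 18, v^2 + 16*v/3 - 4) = v + 6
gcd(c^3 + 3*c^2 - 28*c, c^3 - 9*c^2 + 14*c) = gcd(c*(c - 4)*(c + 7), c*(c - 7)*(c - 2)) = c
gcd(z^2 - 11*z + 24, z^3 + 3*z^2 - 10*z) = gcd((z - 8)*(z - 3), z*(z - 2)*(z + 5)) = 1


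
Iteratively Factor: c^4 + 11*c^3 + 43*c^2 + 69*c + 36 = (c + 1)*(c^3 + 10*c^2 + 33*c + 36) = (c + 1)*(c + 3)*(c^2 + 7*c + 12) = (c + 1)*(c + 3)^2*(c + 4)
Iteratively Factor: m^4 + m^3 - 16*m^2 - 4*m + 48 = (m + 2)*(m^3 - m^2 - 14*m + 24) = (m - 3)*(m + 2)*(m^2 + 2*m - 8) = (m - 3)*(m - 2)*(m + 2)*(m + 4)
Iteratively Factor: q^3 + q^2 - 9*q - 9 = (q + 3)*(q^2 - 2*q - 3) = (q - 3)*(q + 3)*(q + 1)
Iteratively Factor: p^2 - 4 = (p + 2)*(p - 2)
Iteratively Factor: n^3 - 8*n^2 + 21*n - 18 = (n - 2)*(n^2 - 6*n + 9) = (n - 3)*(n - 2)*(n - 3)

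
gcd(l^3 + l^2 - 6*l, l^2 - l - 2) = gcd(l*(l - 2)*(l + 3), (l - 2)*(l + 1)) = l - 2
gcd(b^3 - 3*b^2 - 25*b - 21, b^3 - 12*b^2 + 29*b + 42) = b^2 - 6*b - 7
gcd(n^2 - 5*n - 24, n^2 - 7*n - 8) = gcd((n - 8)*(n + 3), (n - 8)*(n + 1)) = n - 8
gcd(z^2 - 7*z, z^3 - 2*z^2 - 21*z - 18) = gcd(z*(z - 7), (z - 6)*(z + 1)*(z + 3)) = 1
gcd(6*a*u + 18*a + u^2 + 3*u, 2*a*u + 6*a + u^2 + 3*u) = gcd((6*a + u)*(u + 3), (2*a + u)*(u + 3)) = u + 3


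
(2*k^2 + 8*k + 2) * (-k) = -2*k^3 - 8*k^2 - 2*k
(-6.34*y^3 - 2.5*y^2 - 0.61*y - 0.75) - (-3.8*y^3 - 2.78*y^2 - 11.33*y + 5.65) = -2.54*y^3 + 0.28*y^2 + 10.72*y - 6.4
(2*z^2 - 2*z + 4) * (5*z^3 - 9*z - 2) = 10*z^5 - 10*z^4 + 2*z^3 + 14*z^2 - 32*z - 8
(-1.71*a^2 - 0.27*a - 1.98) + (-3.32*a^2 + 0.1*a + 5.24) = -5.03*a^2 - 0.17*a + 3.26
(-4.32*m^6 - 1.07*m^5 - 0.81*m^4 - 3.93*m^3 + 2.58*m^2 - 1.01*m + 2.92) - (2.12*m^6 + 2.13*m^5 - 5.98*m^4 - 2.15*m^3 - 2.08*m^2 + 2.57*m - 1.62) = -6.44*m^6 - 3.2*m^5 + 5.17*m^4 - 1.78*m^3 + 4.66*m^2 - 3.58*m + 4.54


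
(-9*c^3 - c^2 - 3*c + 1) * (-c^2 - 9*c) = 9*c^5 + 82*c^4 + 12*c^3 + 26*c^2 - 9*c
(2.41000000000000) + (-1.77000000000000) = 0.640000000000000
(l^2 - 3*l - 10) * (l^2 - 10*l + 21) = l^4 - 13*l^3 + 41*l^2 + 37*l - 210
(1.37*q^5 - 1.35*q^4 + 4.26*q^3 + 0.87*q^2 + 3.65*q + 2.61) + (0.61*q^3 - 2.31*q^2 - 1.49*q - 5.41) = 1.37*q^5 - 1.35*q^4 + 4.87*q^3 - 1.44*q^2 + 2.16*q - 2.8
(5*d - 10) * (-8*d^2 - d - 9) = -40*d^3 + 75*d^2 - 35*d + 90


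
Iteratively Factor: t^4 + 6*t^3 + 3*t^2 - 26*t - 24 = (t + 1)*(t^3 + 5*t^2 - 2*t - 24) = (t - 2)*(t + 1)*(t^2 + 7*t + 12) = (t - 2)*(t + 1)*(t + 3)*(t + 4)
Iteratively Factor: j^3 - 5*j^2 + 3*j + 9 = (j - 3)*(j^2 - 2*j - 3) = (j - 3)^2*(j + 1)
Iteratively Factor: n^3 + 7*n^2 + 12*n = (n + 3)*(n^2 + 4*n) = n*(n + 3)*(n + 4)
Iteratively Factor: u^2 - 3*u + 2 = (u - 1)*(u - 2)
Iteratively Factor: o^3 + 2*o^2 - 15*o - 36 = (o - 4)*(o^2 + 6*o + 9) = (o - 4)*(o + 3)*(o + 3)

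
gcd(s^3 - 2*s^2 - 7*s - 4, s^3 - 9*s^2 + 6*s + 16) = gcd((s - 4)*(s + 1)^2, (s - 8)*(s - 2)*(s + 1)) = s + 1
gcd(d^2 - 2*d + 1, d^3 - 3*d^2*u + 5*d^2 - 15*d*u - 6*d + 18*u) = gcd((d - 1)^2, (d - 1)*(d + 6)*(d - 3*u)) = d - 1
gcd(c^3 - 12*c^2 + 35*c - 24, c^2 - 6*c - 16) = c - 8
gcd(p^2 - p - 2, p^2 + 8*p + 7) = p + 1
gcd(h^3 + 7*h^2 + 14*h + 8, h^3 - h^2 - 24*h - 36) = h + 2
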